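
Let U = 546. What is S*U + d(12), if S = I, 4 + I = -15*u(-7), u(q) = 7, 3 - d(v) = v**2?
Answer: -59655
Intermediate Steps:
d(v) = 3 - v**2
I = -109 (I = -4 - 15*7 = -4 - 105 = -109)
S = -109
S*U + d(12) = -109*546 + (3 - 1*12**2) = -59514 + (3 - 1*144) = -59514 + (3 - 144) = -59514 - 141 = -59655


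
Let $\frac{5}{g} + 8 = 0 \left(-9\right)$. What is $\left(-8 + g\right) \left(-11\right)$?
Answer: $\frac{759}{8} \approx 94.875$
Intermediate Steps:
$g = - \frac{5}{8}$ ($g = \frac{5}{-8 + 0 \left(-9\right)} = \frac{5}{-8 + 0} = \frac{5}{-8} = 5 \left(- \frac{1}{8}\right) = - \frac{5}{8} \approx -0.625$)
$\left(-8 + g\right) \left(-11\right) = \left(-8 - \frac{5}{8}\right) \left(-11\right) = \left(- \frac{69}{8}\right) \left(-11\right) = \frac{759}{8}$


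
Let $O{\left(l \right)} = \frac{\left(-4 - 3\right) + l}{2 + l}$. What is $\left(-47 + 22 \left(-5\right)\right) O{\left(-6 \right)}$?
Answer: $- \frac{2041}{4} \approx -510.25$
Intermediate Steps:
$O{\left(l \right)} = \frac{-7 + l}{2 + l}$
$\left(-47 + 22 \left(-5\right)\right) O{\left(-6 \right)} = \left(-47 + 22 \left(-5\right)\right) \frac{-7 - 6}{2 - 6} = \left(-47 - 110\right) \frac{1}{-4} \left(-13\right) = - 157 \left(\left(- \frac{1}{4}\right) \left(-13\right)\right) = \left(-157\right) \frac{13}{4} = - \frac{2041}{4}$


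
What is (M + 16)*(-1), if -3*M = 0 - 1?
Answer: -49/3 ≈ -16.333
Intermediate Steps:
M = ⅓ (M = -(0 - 1)/3 = -⅓*(-1) = ⅓ ≈ 0.33333)
(M + 16)*(-1) = (⅓ + 16)*(-1) = (49/3)*(-1) = -49/3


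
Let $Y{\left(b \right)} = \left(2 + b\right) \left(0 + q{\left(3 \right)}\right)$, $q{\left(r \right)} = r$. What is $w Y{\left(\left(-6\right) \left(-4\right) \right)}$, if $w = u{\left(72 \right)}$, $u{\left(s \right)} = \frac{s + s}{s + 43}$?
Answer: $\frac{11232}{115} \approx 97.67$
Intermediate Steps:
$u{\left(s \right)} = \frac{2 s}{43 + s}$
$w = \frac{144}{115}$ ($w = 2 \cdot 72 \frac{1}{43 + 72} = 2 \cdot 72 \cdot \frac{1}{115} = \frac{144}{115} \approx 1.2522$)
$Y{\left(b \right)} = 6 + 3 b$ ($Y{\left(b \right)} = \left(2 + b\right) \left(0 + 3\right) = \left(2 + b\right) 3 = 6 + 3 b$)
$w Y{\left(\left(-6\right) \left(-4\right) \right)} = \frac{144 \left(6 + 3 \left(\left(-6\right) \left(-4\right)\right)\right)}{115} = \frac{144 \left(6 + 3 \cdot 24\right)}{115} = \frac{144 \left(6 + 72\right)}{115} = \frac{144}{115} \cdot 78 = \frac{11232}{115}$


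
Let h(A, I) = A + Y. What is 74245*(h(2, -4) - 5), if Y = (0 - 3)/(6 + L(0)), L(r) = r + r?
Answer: -519715/2 ≈ -2.5986e+5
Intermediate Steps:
L(r) = 2*r
Y = -½ (Y = (0 - 3)/(6 + 2*0) = -3/(6 + 0) = -3/6 = -3*⅙ = -½ ≈ -0.50000)
h(A, I) = -½ + A (h(A, I) = A - ½ = -½ + A)
74245*(h(2, -4) - 5) = 74245*((-½ + 2) - 5) = 74245*(3/2 - 5) = 74245*(-7/2) = -519715/2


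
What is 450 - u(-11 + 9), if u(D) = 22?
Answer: 428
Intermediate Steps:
450 - u(-11 + 9) = 450 - 1*22 = 450 - 22 = 428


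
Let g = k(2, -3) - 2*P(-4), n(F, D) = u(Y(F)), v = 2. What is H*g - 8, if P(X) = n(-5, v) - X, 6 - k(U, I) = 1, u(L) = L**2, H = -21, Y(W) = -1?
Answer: 97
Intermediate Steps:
n(F, D) = 1 (n(F, D) = (-1)**2 = 1)
k(U, I) = 5 (k(U, I) = 6 - 1*1 = 6 - 1 = 5)
P(X) = 1 - X
g = -5 (g = 5 - 2*(1 - 1*(-4)) = 5 - 2*(1 + 4) = 5 - 2*5 = 5 - 10 = -5)
H*g - 8 = -21*(-5) - 8 = 105 - 8 = 97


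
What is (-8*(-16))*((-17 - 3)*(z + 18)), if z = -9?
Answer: -23040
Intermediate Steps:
(-8*(-16))*((-17 - 3)*(z + 18)) = (-8*(-16))*((-17 - 3)*(-9 + 18)) = 128*(-20*9) = 128*(-180) = -23040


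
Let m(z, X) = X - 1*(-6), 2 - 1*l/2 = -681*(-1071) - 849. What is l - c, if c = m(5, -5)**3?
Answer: -1457001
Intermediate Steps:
l = -1457000 (l = 4 - 2*(-681*(-1071) - 849) = 4 - 2*(729351 - 849) = 4 - 2*728502 = 4 - 1457004 = -1457000)
m(z, X) = 6 + X (m(z, X) = X + 6 = 6 + X)
c = 1 (c = (6 - 5)**3 = 1**3 = 1)
l - c = -1457000 - 1*1 = -1457000 - 1 = -1457001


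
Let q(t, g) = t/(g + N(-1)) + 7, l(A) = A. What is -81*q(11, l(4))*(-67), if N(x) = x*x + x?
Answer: 211653/4 ≈ 52913.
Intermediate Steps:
N(x) = x + x² (N(x) = x² + x = x + x²)
q(t, g) = 7 + t/g (q(t, g) = t/(g - (1 - 1)) + 7 = t/(g - 1*0) + 7 = t/(g + 0) + 7 = t/g + 7 = 7 + t/g)
-81*q(11, l(4))*(-67) = -81*(7 + 11/4)*(-67) = -81*39/4*(-67) = -3159/4*(-67) = 211653/4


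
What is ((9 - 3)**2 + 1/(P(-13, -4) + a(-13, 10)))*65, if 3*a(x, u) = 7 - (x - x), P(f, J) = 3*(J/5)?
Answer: 1365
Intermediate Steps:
P(f, J) = 3*J/5 (P(f, J) = 3*(J/5) = 3*J/5)
a(x, u) = 7/3 (a(x, u) = (7 - (x - x))/3 = (7 - 1*0)/3 = (7 + 0)/3 = (1/3)*7 = 7/3)
((9 - 3)**2 + 1/(P(-13, -4) + a(-13, 10)))*65 = ((9 - 3)**2 + 1/((3/5)*(-4) + 7/3))*65 = (6**2 + 1/(-12/5 + 7/3))*65 = (36 + 1/(-1/15))*65 = (36 - 15)*65 = 21*65 = 1365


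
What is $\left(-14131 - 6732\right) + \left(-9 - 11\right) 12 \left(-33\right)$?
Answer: $-12943$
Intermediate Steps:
$\left(-14131 - 6732\right) + \left(-9 - 11\right) 12 \left(-33\right) = \left(-14131 - 6732\right) + \left(-20\right) 12 \left(-33\right) = -20863 - -7920 = -20863 + 7920 = -12943$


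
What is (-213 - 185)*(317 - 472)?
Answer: 61690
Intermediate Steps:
(-213 - 185)*(317 - 472) = -398*(-155) = 61690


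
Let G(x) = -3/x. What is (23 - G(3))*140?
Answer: 3360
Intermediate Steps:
G(x) = -3/x
(23 - G(3))*140 = (23 - (-3)/3)*140 = (23 - 1*(-1))*140 = (23 + 1)*140 = 24*140 = 3360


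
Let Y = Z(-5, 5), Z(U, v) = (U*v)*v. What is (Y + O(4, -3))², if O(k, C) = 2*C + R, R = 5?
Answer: 15876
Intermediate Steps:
Z(U, v) = U*v²
Y = -125 (Y = -5*5² = -5*25 = -125)
O(k, C) = 5 + 2*C (O(k, C) = 2*C + 5 = 5 + 2*C)
(Y + O(4, -3))² = (-125 + (5 + 2*(-3)))² = (-125 + (5 - 6))² = (-125 - 1)² = (-126)² = 15876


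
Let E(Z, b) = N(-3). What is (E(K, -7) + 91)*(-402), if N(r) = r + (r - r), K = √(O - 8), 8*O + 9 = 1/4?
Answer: -35376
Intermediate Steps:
O = -35/32 (O = -9/8 + (⅛)/4 = -9/8 + (⅛)*(¼) = -9/8 + 1/32 = -35/32 ≈ -1.0938)
K = I*√582/8 (K = √(-35/32 - 8) = √(-291/32) = I*√582/8 ≈ 3.0156*I)
N(r) = r (N(r) = r + 0 = r)
E(Z, b) = -3
(E(K, -7) + 91)*(-402) = (-3 + 91)*(-402) = 88*(-402) = -35376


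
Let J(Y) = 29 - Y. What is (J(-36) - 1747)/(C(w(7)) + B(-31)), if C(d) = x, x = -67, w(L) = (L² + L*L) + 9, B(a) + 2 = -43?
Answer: 841/56 ≈ 15.018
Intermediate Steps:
B(a) = -45 (B(a) = -2 - 43 = -45)
w(L) = 9 + 2*L² (w(L) = (L² + L²) + 9 = 2*L² + 9 = 9 + 2*L²)
C(d) = -67
(J(-36) - 1747)/(C(w(7)) + B(-31)) = ((29 - 1*(-36)) - 1747)/(-67 - 45) = ((29 + 36) - 1747)/(-112) = (65 - 1747)*(-1/112) = -1682*(-1/112) = 841/56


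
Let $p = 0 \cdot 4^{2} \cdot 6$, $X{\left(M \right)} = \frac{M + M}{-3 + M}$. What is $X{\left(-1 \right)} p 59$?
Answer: $0$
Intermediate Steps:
$X{\left(M \right)} = \frac{2 M}{-3 + M}$
$p = 0$ ($p = 0 \cdot 16 \cdot 6 = 0 \cdot 6 = 0$)
$X{\left(-1 \right)} p 59 = 2 \left(-1\right) \frac{1}{-3 - 1} \cdot 0 \cdot 59 = 2 \left(-1\right) \frac{1}{-4} \cdot 0 \cdot 59 = 2 \left(-1\right) \left(- \frac{1}{4}\right) 0 \cdot 59 = \frac{1}{2} \cdot 0 \cdot 59 = 0 \cdot 59 = 0$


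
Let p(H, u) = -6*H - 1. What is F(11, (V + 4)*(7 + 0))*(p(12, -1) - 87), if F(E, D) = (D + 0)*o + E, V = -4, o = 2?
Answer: -1760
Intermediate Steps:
p(H, u) = -1 - 6*H
F(E, D) = E + 2*D (F(E, D) = (D + 0)*2 + E = D*2 + E = 2*D + E = E + 2*D)
F(11, (V + 4)*(7 + 0))*(p(12, -1) - 87) = (11 + 2*((-4 + 4)*(7 + 0)))*((-1 - 6*12) - 87) = (11 + 2*(0*7))*((-1 - 72) - 87) = (11 + 2*0)*(-73 - 87) = (11 + 0)*(-160) = 11*(-160) = -1760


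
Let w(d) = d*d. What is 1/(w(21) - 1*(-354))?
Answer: 1/795 ≈ 0.0012579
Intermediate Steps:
w(d) = d**2
1/(w(21) - 1*(-354)) = 1/(21**2 - 1*(-354)) = 1/(441 + 354) = 1/795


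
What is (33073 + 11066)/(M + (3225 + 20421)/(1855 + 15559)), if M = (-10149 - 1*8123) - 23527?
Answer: -128106091/121310690 ≈ -1.0560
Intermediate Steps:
M = -41799 (M = (-10149 - 8123) - 23527 = -18272 - 23527 = -41799)
(33073 + 11066)/(M + (3225 + 20421)/(1855 + 15559)) = (33073 + 11066)/(-41799 + (3225 + 20421)/(1855 + 15559)) = 44139/(-41799 + 23646/17414) = 44139/(-41799 + 23646*(1/17414)) = 44139/(-41799 + 11823/8707) = 44139/(-363932070/8707) = 44139*(-8707/363932070) = -128106091/121310690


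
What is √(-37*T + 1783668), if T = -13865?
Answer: √2296673 ≈ 1515.5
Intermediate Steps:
√(-37*T + 1783668) = √(-37*(-13865) + 1783668) = √(513005 + 1783668) = √2296673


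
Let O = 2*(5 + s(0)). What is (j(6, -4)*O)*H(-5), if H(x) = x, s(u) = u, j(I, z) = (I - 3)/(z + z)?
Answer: 75/4 ≈ 18.750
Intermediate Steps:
j(I, z) = (-3 + I)/(2*z) (j(I, z) = (-3 + I)/((2*z)) = (-3 + I)*(1/(2*z)) = (-3 + I)/(2*z))
O = 10 (O = 2*(5 + 0) = 2*5 = 10)
(j(6, -4)*O)*H(-5) = (((½)*(-3 + 6)/(-4))*10)*(-5) = (((½)*(-¼)*3)*10)*(-5) = -3/8*10*(-5) = -15/4*(-5) = 75/4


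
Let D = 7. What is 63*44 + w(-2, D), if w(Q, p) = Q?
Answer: 2770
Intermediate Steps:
63*44 + w(-2, D) = 63*44 - 2 = 2772 - 2 = 2770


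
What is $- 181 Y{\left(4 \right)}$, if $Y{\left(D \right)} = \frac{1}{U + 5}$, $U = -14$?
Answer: $\frac{181}{9} \approx 20.111$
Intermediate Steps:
$Y{\left(D \right)} = - \frac{1}{9}$ ($Y{\left(D \right)} = \frac{1}{-14 + 5} = \frac{1}{-9} = - \frac{1}{9}$)
$- 181 Y{\left(4 \right)} = \left(-181\right) \left(- \frac{1}{9}\right) = \frac{181}{9}$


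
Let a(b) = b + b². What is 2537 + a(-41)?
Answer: 4177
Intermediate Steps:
2537 + a(-41) = 2537 - 41*(1 - 41) = 2537 - 41*(-40) = 2537 + 1640 = 4177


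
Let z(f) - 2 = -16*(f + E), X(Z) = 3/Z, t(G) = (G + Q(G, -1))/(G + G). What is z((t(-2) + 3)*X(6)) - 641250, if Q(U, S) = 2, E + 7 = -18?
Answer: -640872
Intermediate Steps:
E = -25 (E = -7 - 18 = -25)
t(G) = (2 + G)/(2*G) (t(G) = (G + 2)/(G + G) = (2 + G)/((2*G)) = (2 + G)*(1/(2*G)) = (2 + G)/(2*G))
z(f) = 402 - 16*f (z(f) = 2 - 16*(f - 25) = 2 - 16*(-25 + f) = 2 + (400 - 16*f) = 402 - 16*f)
z((t(-2) + 3)*X(6)) - 641250 = (402 - 16*((1/2)*(2 - 2)/(-2) + 3)*3/6) - 641250 = (402 - 16*((1/2)*(-1/2)*0 + 3)*3*(1/6)) - 641250 = (402 - 16*(0 + 3)/2) - 641250 = (402 - 48/2) - 641250 = (402 - 16*3/2) - 641250 = (402 - 24) - 641250 = 378 - 641250 = -640872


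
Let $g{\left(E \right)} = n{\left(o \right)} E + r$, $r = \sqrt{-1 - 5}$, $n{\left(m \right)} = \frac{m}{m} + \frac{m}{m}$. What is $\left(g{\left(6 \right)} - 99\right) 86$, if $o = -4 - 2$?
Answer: $-7482 + 86 i \sqrt{6} \approx -7482.0 + 210.66 i$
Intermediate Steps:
$o = -6$ ($o = -4 - 2 = -6$)
$n{\left(m \right)} = 2$ ($n{\left(m \right)} = 1 + 1 = 2$)
$r = i \sqrt{6}$ ($r = \sqrt{-6} = i \sqrt{6} \approx 2.4495 i$)
$g{\left(E \right)} = 2 E + i \sqrt{6}$
$\left(g{\left(6 \right)} - 99\right) 86 = \left(\left(2 \cdot 6 + i \sqrt{6}\right) - 99\right) 86 = \left(\left(12 + i \sqrt{6}\right) - 99\right) 86 = \left(-87 + i \sqrt{6}\right) 86 = -7482 + 86 i \sqrt{6}$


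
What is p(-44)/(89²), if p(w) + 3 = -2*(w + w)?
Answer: 173/7921 ≈ 0.021841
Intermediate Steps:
p(w) = -3 - 4*w (p(w) = -3 - 2*(w + w) = -3 - 4*w)
p(-44)/(89²) = (-3 - 4*(-44))/(89²) = (-3 + 176)/7921 = 173*(1/7921) = 173/7921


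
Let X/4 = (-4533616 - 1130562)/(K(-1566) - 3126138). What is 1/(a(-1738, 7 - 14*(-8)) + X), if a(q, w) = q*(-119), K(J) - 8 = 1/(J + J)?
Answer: 9791039161/2025073262178326 ≈ 4.8349e-6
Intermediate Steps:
K(J) = 8 + 1/(2*J) (K(J) = 8 + 1/(J + J) = 8 + 1/(2*J))
a(q, w) = -119*q
X = 70960821984/9791039161 (X = 4*((-4533616 - 1130562)/((8 + (1/2)/(-1566)) - 3126138)) = 4*(-5664178/((8 + (1/2)*(-1/1566)) - 3126138)) = 4*(-5664178/((8 - 1/3132) - 3126138)) = 4*(-5664178/(25055/3132 - 3126138)) = 4*(-5664178/(-9791039161/3132)) = 4*(-5664178*(-3132/9791039161)) = 4*(17740205496/9791039161) = 70960821984/9791039161 ≈ 7.2475)
1/(a(-1738, 7 - 14*(-8)) + X) = 1/(-119*(-1738) + 70960821984/9791039161) = 1/(206822 + 70960821984/9791039161) = 1/(2025073262178326/9791039161) = 9791039161/2025073262178326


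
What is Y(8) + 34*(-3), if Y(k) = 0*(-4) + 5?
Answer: -97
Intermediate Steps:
Y(k) = 5 (Y(k) = 0 + 5 = 5)
Y(8) + 34*(-3) = 5 + 34*(-3) = 5 - 102 = -97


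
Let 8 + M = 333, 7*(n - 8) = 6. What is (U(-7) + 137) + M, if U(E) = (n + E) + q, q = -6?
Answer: 3205/7 ≈ 457.86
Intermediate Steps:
n = 62/7 (n = 8 + (⅐)*6 = 8 + 6/7 = 62/7 ≈ 8.8571)
M = 325 (M = -8 + 333 = 325)
U(E) = 20/7 + E (U(E) = (62/7 + E) - 6 = 20/7 + E)
(U(-7) + 137) + M = ((20/7 - 7) + 137) + 325 = (-29/7 + 137) + 325 = 930/7 + 325 = 3205/7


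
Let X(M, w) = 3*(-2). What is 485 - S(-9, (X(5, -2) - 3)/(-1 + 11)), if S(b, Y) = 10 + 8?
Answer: 467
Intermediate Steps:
X(M, w) = -6
S(b, Y) = 18
485 - S(-9, (X(5, -2) - 3)/(-1 + 11)) = 485 - 1*18 = 485 - 18 = 467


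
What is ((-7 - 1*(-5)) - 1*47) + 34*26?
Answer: 835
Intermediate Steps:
((-7 - 1*(-5)) - 1*47) + 34*26 = ((-7 + 5) - 47) + 884 = (-2 - 47) + 884 = -49 + 884 = 835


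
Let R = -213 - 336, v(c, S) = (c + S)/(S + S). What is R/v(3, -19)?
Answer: -10431/8 ≈ -1303.9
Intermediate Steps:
v(c, S) = (S + c)/(2*S) (v(c, S) = (S + c)/((2*S)) = (S + c)*(1/(2*S)) = (S + c)/(2*S))
R = -549
R/v(3, -19) = -549*(-38/(-19 + 3)) = -549/((½)*(-1/19)*(-16)) = -549/8/19 = -549*19/8 = -10431/8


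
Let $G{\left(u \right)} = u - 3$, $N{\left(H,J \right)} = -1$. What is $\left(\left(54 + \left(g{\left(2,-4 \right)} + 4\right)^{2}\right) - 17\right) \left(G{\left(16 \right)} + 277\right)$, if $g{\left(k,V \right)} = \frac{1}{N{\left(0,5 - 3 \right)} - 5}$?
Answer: $\frac{269845}{18} \approx 14991.0$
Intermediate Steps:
$g{\left(k,V \right)} = - \frac{1}{6}$ ($g{\left(k,V \right)} = \frac{1}{-1 - 5} = \frac{1}{-6} = - \frac{1}{6}$)
$G{\left(u \right)} = -3 + u$
$\left(\left(54 + \left(g{\left(2,-4 \right)} + 4\right)^{2}\right) - 17\right) \left(G{\left(16 \right)} + 277\right) = \left(\left(54 + \left(- \frac{1}{6} + 4\right)^{2}\right) - 17\right) \left(\left(-3 + 16\right) + 277\right) = \left(\left(54 + \left(\frac{23}{6}\right)^{2}\right) - 17\right) \left(13 + 277\right) = \left(\left(54 + \frac{529}{36}\right) - 17\right) 290 = \left(\frac{2473}{36} - 17\right) 290 = \frac{1861}{36} \cdot 290 = \frac{269845}{18}$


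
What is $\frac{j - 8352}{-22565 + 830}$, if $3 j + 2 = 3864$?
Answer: $\frac{21194}{65205} \approx 0.32504$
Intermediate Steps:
$j = \frac{3862}{3}$ ($j = - \frac{2}{3} + \frac{1}{3} \cdot 3864 = - \frac{2}{3} + 1288 = \frac{3862}{3} \approx 1287.3$)
$\frac{j - 8352}{-22565 + 830} = \frac{\frac{3862}{3} - 8352}{-22565 + 830} = - \frac{21194}{3 \left(-21735\right)} = \left(- \frac{21194}{3}\right) \left(- \frac{1}{21735}\right) = \frac{21194}{65205}$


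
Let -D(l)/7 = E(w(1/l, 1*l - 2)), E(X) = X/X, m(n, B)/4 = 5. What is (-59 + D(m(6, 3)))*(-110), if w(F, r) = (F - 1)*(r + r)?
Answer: 7260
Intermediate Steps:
m(n, B) = 20 (m(n, B) = 4*5 = 20)
w(F, r) = 2*r*(-1 + F) (w(F, r) = (-1 + F)*(2*r) = 2*r*(-1 + F))
E(X) = 1
D(l) = -7 (D(l) = -7*1 = -7)
(-59 + D(m(6, 3)))*(-110) = (-59 - 7)*(-110) = -66*(-110) = 7260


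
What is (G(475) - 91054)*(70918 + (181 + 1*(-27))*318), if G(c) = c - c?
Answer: -10916464060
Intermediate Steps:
G(c) = 0
(G(475) - 91054)*(70918 + (181 + 1*(-27))*318) = (0 - 91054)*(70918 + (181 + 1*(-27))*318) = -91054*(70918 + (181 - 27)*318) = -91054*(70918 + 154*318) = -91054*(70918 + 48972) = -91054*119890 = -10916464060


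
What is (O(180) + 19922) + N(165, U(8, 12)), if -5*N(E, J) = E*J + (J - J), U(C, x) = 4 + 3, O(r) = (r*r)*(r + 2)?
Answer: 5916491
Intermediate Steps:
O(r) = r²*(2 + r)
U(C, x) = 7
N(E, J) = -E*J/5 (N(E, J) = -(E*J + (J - J))/5 = -(E*J + 0)/5 = -E*J/5)
(O(180) + 19922) + N(165, U(8, 12)) = (180²*(2 + 180) + 19922) - ⅕*165*7 = (32400*182 + 19922) - 231 = (5896800 + 19922) - 231 = 5916722 - 231 = 5916491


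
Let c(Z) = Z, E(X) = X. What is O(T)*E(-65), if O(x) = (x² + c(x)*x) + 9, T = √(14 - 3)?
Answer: -2015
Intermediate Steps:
T = √11 ≈ 3.3166
O(x) = 9 + 2*x² (O(x) = (x² + x*x) + 9 = (x² + x²) + 9 = 2*x² + 9 = 9 + 2*x²)
O(T)*E(-65) = (9 + 2*(√11)²)*(-65) = (9 + 2*11)*(-65) = (9 + 22)*(-65) = 31*(-65) = -2015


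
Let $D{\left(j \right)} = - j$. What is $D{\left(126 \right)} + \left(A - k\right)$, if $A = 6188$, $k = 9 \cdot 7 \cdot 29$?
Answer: $4235$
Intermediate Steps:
$k = 1827$ ($k = 63 \cdot 29 = 1827$)
$D{\left(126 \right)} + \left(A - k\right) = \left(-1\right) 126 + \left(6188 - 1827\right) = -126 + \left(6188 - 1827\right) = -126 + 4361 = 4235$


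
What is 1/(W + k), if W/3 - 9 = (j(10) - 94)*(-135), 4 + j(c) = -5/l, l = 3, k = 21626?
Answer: 1/62018 ≈ 1.6124e-5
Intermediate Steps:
j(c) = -17/3 (j(c) = -4 - 5/3 = -17/3)
W = 40392 (W = 27 + 3*((-17/3 - 94)*(-135)) = 27 + 3*(-299/3*(-135)) = 27 + 3*13455 = 27 + 40365 = 40392)
1/(W + k) = 1/(40392 + 21626) = 1/62018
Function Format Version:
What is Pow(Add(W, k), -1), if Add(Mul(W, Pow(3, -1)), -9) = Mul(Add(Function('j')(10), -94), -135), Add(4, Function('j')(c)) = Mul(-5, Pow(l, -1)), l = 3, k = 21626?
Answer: Rational(1, 62018) ≈ 1.6124e-5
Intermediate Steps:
Function('j')(c) = Rational(-17, 3) (Function('j')(c) = Add(-4, Mul(-5, Pow(3, -1))) = Add(-4, Mul(-5, Rational(1, 3))) = Add(-4, Rational(-5, 3)) = Rational(-17, 3))
W = 40392 (W = Add(27, Mul(3, Mul(Add(Rational(-17, 3), -94), -135))) = Add(27, Mul(3, Mul(Rational(-299, 3), -135))) = Add(27, Mul(3, 13455)) = Add(27, 40365) = 40392)
Pow(Add(W, k), -1) = Pow(Add(40392, 21626), -1) = Pow(62018, -1) = Rational(1, 62018)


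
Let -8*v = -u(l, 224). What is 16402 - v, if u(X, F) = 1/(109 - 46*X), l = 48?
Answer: 275422385/16792 ≈ 16402.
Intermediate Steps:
v = -1/16792 (v = -(-1)*(-1/(-109 + 46*48))/8 = -(-1)*(-1/(-109 + 2208))/8 = -(-1)*(-1/2099)/8 = -(-1)*(-1*1/2099)/8 = -(-1)*(-1)/(8*2099) = -⅛*1/2099 = -1/16792 ≈ -5.9552e-5)
16402 - v = 16402 - 1*(-1/16792) = 16402 + 1/16792 = 275422385/16792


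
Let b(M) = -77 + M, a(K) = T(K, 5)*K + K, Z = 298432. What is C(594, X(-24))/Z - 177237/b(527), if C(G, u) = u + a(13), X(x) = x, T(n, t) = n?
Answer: -1469253369/3730400 ≈ -393.86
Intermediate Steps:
a(K) = K + K**2 (a(K) = K*K + K = K**2 + K = K + K**2)
C(G, u) = 182 + u (C(G, u) = u + 13*(1 + 13) = u + 13*14 = u + 182 = 182 + u)
C(594, X(-24))/Z - 177237/b(527) = (182 - 24)/298432 - 177237/(-77 + 527) = 158*(1/298432) - 177237/450 = 79/149216 - 177237*1/450 = 79/149216 - 19693/50 = -1469253369/3730400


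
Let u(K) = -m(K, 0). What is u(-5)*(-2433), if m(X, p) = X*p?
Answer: 0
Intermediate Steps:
u(K) = 0 (u(K) = -K*0 = -1*0 = 0)
u(-5)*(-2433) = 0*(-2433) = 0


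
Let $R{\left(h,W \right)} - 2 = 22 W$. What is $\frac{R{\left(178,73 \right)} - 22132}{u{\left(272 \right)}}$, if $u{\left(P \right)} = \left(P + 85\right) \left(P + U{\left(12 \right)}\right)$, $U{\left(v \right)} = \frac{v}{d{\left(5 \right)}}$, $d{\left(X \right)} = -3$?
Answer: $- \frac{733}{3417} \approx -0.21452$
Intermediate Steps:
$U{\left(v \right)} = - \frac{v}{3}$ ($U{\left(v \right)} = \frac{v}{-3} = v \left(- \frac{1}{3}\right) = - \frac{v}{3}$)
$R{\left(h,W \right)} = 2 + 22 W$
$u{\left(P \right)} = \left(-4 + P\right) \left(85 + P\right)$ ($u{\left(P \right)} = \left(P + 85\right) \left(P - 4\right) = \left(85 + P\right) \left(P - 4\right) = \left(85 + P\right) \left(-4 + P\right) = \left(-4 + P\right) \left(85 + P\right)$)
$\frac{R{\left(178,73 \right)} - 22132}{u{\left(272 \right)}} = \frac{\left(2 + 22 \cdot 73\right) - 22132}{-340 + 272^{2} + 81 \cdot 272} = \frac{\left(2 + 1606\right) - 22132}{-340 + 73984 + 22032} = \frac{1608 - 22132}{95676} = \left(-20524\right) \frac{1}{95676} = - \frac{733}{3417}$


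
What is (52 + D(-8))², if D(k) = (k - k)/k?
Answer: 2704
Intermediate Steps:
D(k) = 0 (D(k) = 0/k = 0)
(52 + D(-8))² = (52 + 0)² = 52² = 2704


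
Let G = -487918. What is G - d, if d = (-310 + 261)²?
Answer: -490319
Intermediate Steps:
d = 2401 (d = (-49)² = 2401)
G - d = -487918 - 1*2401 = -487918 - 2401 = -490319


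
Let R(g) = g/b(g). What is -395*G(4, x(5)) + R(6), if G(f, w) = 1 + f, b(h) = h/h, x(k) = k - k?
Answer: -1969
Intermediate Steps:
x(k) = 0
b(h) = 1
R(g) = g (R(g) = g/1 = g*1 = g)
-395*G(4, x(5)) + R(6) = -395*(1 + 4) + 6 = -395*5 + 6 = -1975 + 6 = -1969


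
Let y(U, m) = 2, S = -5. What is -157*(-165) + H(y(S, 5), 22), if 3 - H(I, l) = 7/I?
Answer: 51809/2 ≈ 25905.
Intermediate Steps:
H(I, l) = 3 - 7/I
-157*(-165) + H(y(S, 5), 22) = -157*(-165) + (3 - 7/2) = 25905 + (3 - 7*½) = 25905 + (3 - 7/2) = 25905 - ½ = 51809/2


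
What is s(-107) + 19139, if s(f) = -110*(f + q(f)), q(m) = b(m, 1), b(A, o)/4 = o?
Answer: 30469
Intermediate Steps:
b(A, o) = 4*o
q(m) = 4 (q(m) = 4*1 = 4)
s(f) = -440 - 110*f (s(f) = -110*(f + 4) = -110*(4 + f) = -440 - 110*f)
s(-107) + 19139 = (-440 - 110*(-107)) + 19139 = (-440 + 11770) + 19139 = 11330 + 19139 = 30469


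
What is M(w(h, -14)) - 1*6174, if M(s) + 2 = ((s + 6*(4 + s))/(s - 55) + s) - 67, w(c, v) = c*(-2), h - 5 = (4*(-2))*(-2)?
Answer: -609375/97 ≈ -6282.2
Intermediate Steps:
h = 21 (h = 5 + (4*(-2))*(-2) = 5 - 8*(-2) = 5 + 16 = 21)
w(c, v) = -2*c
M(s) = -69 + s + (24 + 7*s)/(-55 + s) (M(s) = -2 + (((s + 6*(4 + s))/(s - 55) + s) - 67) = -2 + (((s + (24 + 6*s))/(-55 + s) + s) - 67) = -2 + (((24 + 7*s)/(-55 + s) + s) - 67) = -2 + ((s + (24 + 7*s)/(-55 + s)) - 67) = -2 + (-67 + s + (24 + 7*s)/(-55 + s)) = -69 + s + (24 + 7*s)/(-55 + s))
M(w(h, -14)) - 1*6174 = (3819 + (-2*21)² - (-234)*21)/(-55 - 2*21) - 1*6174 = (3819 + (-42)² - 117*(-42))/(-55 - 42) - 6174 = (3819 + 1764 + 4914)/(-97) - 6174 = -1/97*10497 - 6174 = -10497/97 - 6174 = -609375/97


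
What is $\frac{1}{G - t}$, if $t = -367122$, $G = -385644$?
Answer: $- \frac{1}{18522} \approx -5.399 \cdot 10^{-5}$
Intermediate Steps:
$\frac{1}{G - t} = \frac{1}{-385644 - -367122} = \frac{1}{-385644 + 367122} = \frac{1}{-18522} = - \frac{1}{18522}$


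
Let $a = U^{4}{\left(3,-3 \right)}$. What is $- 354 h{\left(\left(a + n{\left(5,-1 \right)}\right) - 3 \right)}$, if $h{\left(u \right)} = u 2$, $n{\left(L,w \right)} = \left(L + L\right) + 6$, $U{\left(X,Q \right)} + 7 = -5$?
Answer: $-14690292$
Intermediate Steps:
$U{\left(X,Q \right)} = -12$ ($U{\left(X,Q \right)} = -7 - 5 = -12$)
$a = 20736$ ($a = \left(-12\right)^{4} = 20736$)
$n{\left(L,w \right)} = 6 + 2 L$ ($n{\left(L,w \right)} = 2 L + 6 = 6 + 2 L$)
$h{\left(u \right)} = 2 u$
$- 354 h{\left(\left(a + n{\left(5,-1 \right)}\right) - 3 \right)} = - 354 \cdot 2 \left(\left(20736 + \left(6 + 2 \cdot 5\right)\right) - 3\right) = - 354 \cdot 2 \left(\left(20736 + \left(6 + 10\right)\right) - 3\right) = - 354 \cdot 2 \left(\left(20736 + 16\right) - 3\right) = - 354 \cdot 2 \left(20752 - 3\right) = - 354 \cdot 2 \cdot 20749 = \left(-354\right) 41498 = -14690292$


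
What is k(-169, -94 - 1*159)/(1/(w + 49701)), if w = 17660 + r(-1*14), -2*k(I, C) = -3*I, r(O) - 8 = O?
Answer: -34148985/2 ≈ -1.7074e+7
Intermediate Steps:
r(O) = 8 + O
k(I, C) = 3*I/2 (k(I, C) = -(-3)*I/2 = 3*I/2)
w = 17654 (w = 17660 + (8 - 1*14) = 17660 + (8 - 14) = 17660 - 6 = 17654)
k(-169, -94 - 1*159)/(1/(w + 49701)) = ((3/2)*(-169))/(1/(17654 + 49701)) = -507/(2*(1/67355)) = -507/(2*1/67355) = -507/2*67355 = -34148985/2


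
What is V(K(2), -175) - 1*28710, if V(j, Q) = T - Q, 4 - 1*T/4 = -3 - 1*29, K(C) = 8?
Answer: -28391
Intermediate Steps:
T = 144 (T = 16 - 4*(-3 - 1*29) = 16 - 4*(-3 - 29) = 16 - 4*(-32) = 16 + 128 = 144)
V(j, Q) = 144 - Q
V(K(2), -175) - 1*28710 = (144 - 1*(-175)) - 1*28710 = (144 + 175) - 28710 = 319 - 28710 = -28391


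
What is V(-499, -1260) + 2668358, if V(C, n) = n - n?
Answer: 2668358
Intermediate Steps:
V(C, n) = 0
V(-499, -1260) + 2668358 = 0 + 2668358 = 2668358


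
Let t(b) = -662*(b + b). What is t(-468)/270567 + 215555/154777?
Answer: 17136316861/4653060951 ≈ 3.6828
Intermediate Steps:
t(b) = -1324*b
t(-468)/270567 + 215555/154777 = -1324*(-468)/270567 + 215555/154777 = 619632*(1/270567) + 215555*(1/154777) = 68848/30063 + 215555/154777 = 17136316861/4653060951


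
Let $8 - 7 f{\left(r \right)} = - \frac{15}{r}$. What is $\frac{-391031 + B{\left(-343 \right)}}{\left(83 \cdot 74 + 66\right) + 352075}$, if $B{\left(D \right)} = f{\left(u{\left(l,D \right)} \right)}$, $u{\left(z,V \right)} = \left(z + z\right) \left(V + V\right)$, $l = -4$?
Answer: $- \frac{15021802977}{13763799728} \approx -1.0914$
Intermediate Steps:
$u{\left(z,V \right)} = 4 V z$ ($u{\left(z,V \right)} = 2 z 2 V = 4 V z$)
$f{\left(r \right)} = \frac{8}{7} + \frac{15}{7 r}$ ($f{\left(r \right)} = \frac{8}{7} - \frac{\left(-15\right) \frac{1}{r}}{7} = \frac{8}{7} + \frac{15}{7 r}$)
$B{\left(D \right)} = - \frac{15 - 128 D}{112 D}$ ($B{\left(D \right)} = \frac{15 + 8 \cdot 4 D \left(-4\right)}{7 \cdot 4 D \left(-4\right)} = \frac{15 + 8 \left(- 16 D\right)}{7 \left(- 16 D\right)} = \frac{- \frac{1}{16 D} \left(15 - 128 D\right)}{7} = - \frac{15 - 128 D}{112 D}$)
$\frac{-391031 + B{\left(-343 \right)}}{\left(83 \cdot 74 + 66\right) + 352075} = \frac{-391031 + \frac{-15 + 128 \left(-343\right)}{112 \left(-343\right)}}{\left(83 \cdot 74 + 66\right) + 352075} = \frac{-391031 + \frac{1}{112} \left(- \frac{1}{343}\right) \left(-15 - 43904\right)}{\left(6142 + 66\right) + 352075} = \frac{-391031 + \frac{1}{112} \left(- \frac{1}{343}\right) \left(-43919\right)}{6208 + 352075} = \frac{-391031 + \frac{43919}{38416}}{358283} = \left(- \frac{15021802977}{38416}\right) \frac{1}{358283} = - \frac{15021802977}{13763799728}$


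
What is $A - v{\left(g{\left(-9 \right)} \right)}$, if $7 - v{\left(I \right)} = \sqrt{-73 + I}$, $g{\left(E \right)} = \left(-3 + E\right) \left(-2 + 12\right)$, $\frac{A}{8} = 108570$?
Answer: $868553 + i \sqrt{193} \approx 8.6855 \cdot 10^{5} + 13.892 i$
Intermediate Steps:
$A = 868560$ ($A = 8 \cdot 108570 = 868560$)
$g{\left(E \right)} = -30 + 10 E$ ($g{\left(E \right)} = \left(-3 + E\right) 10 = -30 + 10 E$)
$v{\left(I \right)} = 7 - \sqrt{-73 + I}$
$A - v{\left(g{\left(-9 \right)} \right)} = 868560 - \left(7 - \sqrt{-73 + \left(-30 + 10 \left(-9\right)\right)}\right) = 868560 - \left(7 - \sqrt{-73 - 120}\right) = 868560 - \left(7 - \sqrt{-193}\right) = 868560 - \left(7 - i \sqrt{193}\right) = 868553 + i \sqrt{193}$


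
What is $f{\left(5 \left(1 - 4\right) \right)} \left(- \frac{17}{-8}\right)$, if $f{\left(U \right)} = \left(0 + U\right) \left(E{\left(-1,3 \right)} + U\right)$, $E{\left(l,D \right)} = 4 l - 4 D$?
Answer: $\frac{7905}{8} \approx 988.13$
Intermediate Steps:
$E{\left(l,D \right)} = - 4 D + 4 l$
$f{\left(U \right)} = U \left(-16 + U\right)$ ($f{\left(U \right)} = \left(0 + U\right) \left(\left(\left(-4\right) 3 + 4 \left(-1\right)\right) + U\right) = U \left(\left(-12 - 4\right) + U\right) = U \left(-16 + U\right)$)
$f{\left(5 \left(1 - 4\right) \right)} \left(- \frac{17}{-8}\right) = 5 \left(1 - 4\right) \left(-16 + 5 \left(1 - 4\right)\right) \left(- \frac{17}{-8}\right) = 5 \left(-3\right) \left(-16 + 5 \left(-3\right)\right) \left(\left(-17\right) \left(- \frac{1}{8}\right)\right) = - 15 \left(-16 - 15\right) \frac{17}{8} = \left(-15\right) \left(-31\right) \frac{17}{8} = 465 \cdot \frac{17}{8} = \frac{7905}{8}$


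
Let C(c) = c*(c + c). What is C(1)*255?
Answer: 510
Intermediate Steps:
C(c) = 2*c² (C(c) = c*(2*c) = 2*c²)
C(1)*255 = (2*1²)*255 = (2*1)*255 = 2*255 = 510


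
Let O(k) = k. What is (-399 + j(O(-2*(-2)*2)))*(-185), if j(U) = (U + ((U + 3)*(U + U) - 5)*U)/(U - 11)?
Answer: 476005/3 ≈ 1.5867e+5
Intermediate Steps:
j(U) = (U + U*(-5 + 2*U*(3 + U)))/(-11 + U) (j(U) = (U + ((3 + U)*(2*U) - 5)*U)/(-11 + U) = (U + (2*U*(3 + U) - 5)*U)/(-11 + U) = (U + (-5 + 2*U*(3 + U))*U)/(-11 + U) = (U + U*(-5 + 2*U*(3 + U)))/(-11 + U))
(-399 + j(O(-2*(-2)*2)))*(-185) = (-399 + 2*(-2*(-2)*2)*(-2 + (-2*(-2)*2)**2 + 3*(-2*(-2)*2))/(-11 - 2*(-2)*2))*(-185) = (-399 + 2*(4*2)*(-2 + (4*2)**2 + 3*(4*2))/(-11 + 4*2))*(-185) = (-399 + 2*8*(-2 + 8**2 + 3*8)/(-11 + 8))*(-185) = (-399 + 2*8*(-2 + 64 + 24)/(-3))*(-185) = (-399 + 2*8*(-1/3)*86)*(-185) = (-399 - 1376/3)*(-185) = -2573/3*(-185) = 476005/3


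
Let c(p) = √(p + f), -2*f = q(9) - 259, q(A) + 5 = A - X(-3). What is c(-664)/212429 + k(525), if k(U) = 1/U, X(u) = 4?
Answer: 1/525 + I*√2138/424858 ≈ 0.0019048 + 0.00010883*I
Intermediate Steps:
q(A) = -9 + A (q(A) = -5 + (A - 1*4) = -5 + (A - 4) = -5 + (-4 + A) = -9 + A)
f = 259/2 (f = -((-9 + 9) - 259)/2 = -(0 - 259)/2 = -½*(-259) = 259/2 ≈ 129.50)
c(p) = √(259/2 + p) (c(p) = √(p + 259/2) = √(259/2 + p))
c(-664)/212429 + k(525) = (√(518 + 4*(-664))/2)/212429 + 1/525 = (√(518 - 2656)/2)*(1/212429) + 1/525 = (√(-2138)/2)*(1/212429) + 1/525 = ((I*√2138)/2)*(1/212429) + 1/525 = (I*√2138/2)*(1/212429) + 1/525 = I*√2138/424858 + 1/525 = 1/525 + I*√2138/424858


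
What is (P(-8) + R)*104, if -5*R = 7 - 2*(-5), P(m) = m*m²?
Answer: -268008/5 ≈ -53602.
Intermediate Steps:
P(m) = m³
R = -17/5 (R = -(7 - 2*(-5))/5 = -(7 + 10)/5 = -⅕*17 = -17/5 ≈ -3.4000)
(P(-8) + R)*104 = ((-8)³ - 17/5)*104 = (-512 - 17/5)*104 = -2577/5*104 = -268008/5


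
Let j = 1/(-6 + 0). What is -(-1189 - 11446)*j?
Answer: -12635/6 ≈ -2105.8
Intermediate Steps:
j = -1/6 (j = 1/(-6) = -1/6 ≈ -0.16667)
-(-1189 - 11446)*j = -(-1189 - 11446)*(-1)/6 = -(-12635)*(-1)/6 = -1*12635/6 = -12635/6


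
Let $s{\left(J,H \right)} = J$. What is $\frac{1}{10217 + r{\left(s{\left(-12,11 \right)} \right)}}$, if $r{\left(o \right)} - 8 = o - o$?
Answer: $\frac{1}{10225} \approx 9.7799 \cdot 10^{-5}$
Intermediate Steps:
$r{\left(o \right)} = 8$ ($r{\left(o \right)} = 8 + \left(o - o\right) = 8 + 0 = 8$)
$\frac{1}{10217 + r{\left(s{\left(-12,11 \right)} \right)}} = \frac{1}{10217 + 8} = \frac{1}{10225}$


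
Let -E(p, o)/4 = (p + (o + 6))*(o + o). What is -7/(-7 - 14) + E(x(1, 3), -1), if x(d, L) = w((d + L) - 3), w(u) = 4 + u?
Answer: 241/3 ≈ 80.333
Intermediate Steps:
x(d, L) = 1 + L + d (x(d, L) = 4 + ((d + L) - 3) = 4 + ((L + d) - 3) = 4 + (-3 + L + d) = 1 + L + d)
E(p, o) = -8*o*(6 + o + p) (E(p, o) = -4*(p + (o + 6))*(o + o) = -4*(p + (6 + o))*2*o = -4*(6 + o + p)*2*o = -8*o*(6 + o + p))
-7/(-7 - 14) + E(x(1, 3), -1) = -7/(-7 - 14) - 8*(-1)*(6 - 1 + (1 + 3 + 1)) = -7/(-21) - 8*(-1)*(6 - 1 + 5) = -7*(-1/21) - 8*(-1)*10 = ⅓ + 80 = 241/3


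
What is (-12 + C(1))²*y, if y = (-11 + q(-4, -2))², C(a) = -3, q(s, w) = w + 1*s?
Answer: 65025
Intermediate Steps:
q(s, w) = s + w (q(s, w) = w + s = s + w)
y = 289 (y = (-11 + (-4 - 2))² = (-11 - 6)² = (-17)² = 289)
(-12 + C(1))²*y = (-12 - 3)²*289 = (-15)²*289 = 225*289 = 65025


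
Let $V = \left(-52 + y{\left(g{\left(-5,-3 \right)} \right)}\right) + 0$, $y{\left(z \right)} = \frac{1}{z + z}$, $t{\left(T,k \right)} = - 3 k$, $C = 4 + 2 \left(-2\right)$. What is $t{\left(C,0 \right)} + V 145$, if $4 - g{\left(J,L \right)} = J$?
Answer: $- \frac{135575}{18} \approx -7531.9$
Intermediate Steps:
$C = 0$ ($C = 4 - 4 = 0$)
$g{\left(J,L \right)} = 4 - J$
$y{\left(z \right)} = \frac{1}{2 z}$
$V = - \frac{935}{18}$ ($V = \left(-52 + \frac{1}{2 \left(4 - -5\right)}\right) + 0 = \left(-52 + \frac{1}{2 \left(4 + 5\right)}\right) + 0 = \left(-52 + \frac{1}{2 \cdot 9}\right) + 0 = \left(-52 + \frac{1}{2} \cdot \frac{1}{9}\right) + 0 = \left(-52 + \frac{1}{18}\right) + 0 = - \frac{935}{18} + 0 = - \frac{935}{18} \approx -51.944$)
$t{\left(C,0 \right)} + V 145 = \left(-3\right) 0 - \frac{135575}{18} = 0 - \frac{135575}{18} = - \frac{135575}{18}$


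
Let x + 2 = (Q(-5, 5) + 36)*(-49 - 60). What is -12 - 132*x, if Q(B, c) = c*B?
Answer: 158520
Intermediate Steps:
Q(B, c) = B*c
x = -1201 (x = -2 + (-5*5 + 36)*(-49 - 60) = -2 + (-25 + 36)*(-109) = -2 + 11*(-109) = -2 - 1199 = -1201)
-12 - 132*x = -12 - 132*(-1201) = -12 + 158532 = 158520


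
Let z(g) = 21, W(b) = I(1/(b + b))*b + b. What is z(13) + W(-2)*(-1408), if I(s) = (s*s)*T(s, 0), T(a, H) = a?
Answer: 2793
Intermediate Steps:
I(s) = s³ (I(s) = (s*s)*s = s²*s = s³)
W(b) = b + 1/(8*b²) (W(b) = (1/(b + b))³*b + b = (1/(2*b))³*b + b = (1/(8*b³))*b + b = 1/(8*b²) + b = b + 1/(8*b²))
z(13) + W(-2)*(-1408) = 21 + (-2 + (⅛)/(-2)²)*(-1408) = 21 + (-2 + (⅛)*(¼))*(-1408) = 21 + (-2 + 1/32)*(-1408) = 21 - 63/32*(-1408) = 21 + 2772 = 2793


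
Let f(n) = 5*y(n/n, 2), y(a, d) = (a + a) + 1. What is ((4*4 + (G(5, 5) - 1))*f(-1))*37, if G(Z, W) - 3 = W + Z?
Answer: 15540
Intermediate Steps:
G(Z, W) = 3 + W + Z (G(Z, W) = 3 + (W + Z) = 3 + W + Z)
y(a, d) = 1 + 2*a (y(a, d) = 2*a + 1 = 1 + 2*a)
f(n) = 15 (f(n) = 5*(1 + 2*(n/n)) = 5*(1 + 2*1) = 5*(1 + 2) = 5*3 = 15)
((4*4 + (G(5, 5) - 1))*f(-1))*37 = ((4*4 + ((3 + 5 + 5) - 1))*15)*37 = ((16 + (13 - 1))*15)*37 = ((16 + 12)*15)*37 = (28*15)*37 = 420*37 = 15540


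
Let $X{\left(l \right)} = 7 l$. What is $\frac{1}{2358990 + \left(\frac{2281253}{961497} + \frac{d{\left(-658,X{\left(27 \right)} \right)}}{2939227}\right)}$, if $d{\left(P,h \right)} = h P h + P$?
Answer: $\frac{2826057942819}{6666626531590945469} \approx 4.2391 \cdot 10^{-7}$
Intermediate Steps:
$d{\left(P,h \right)} = P + P h^{2}$ ($d{\left(P,h \right)} = P h h + P = P h^{2} + P = P + P h^{2}$)
$\frac{1}{2358990 + \left(\frac{2281253}{961497} + \frac{d{\left(-658,X{\left(27 \right)} \right)}}{2939227}\right)} = \frac{1}{2358990 + \left(\frac{2281253}{961497} + \frac{\left(-658\right) \left(1 + \left(7 \cdot 27\right)^{2}\right)}{2939227}\right)} = \frac{1}{2358990 + \left(2281253 \cdot \frac{1}{961497} + - 658 \left(1 + 189^{2}\right) \frac{1}{2939227}\right)} = \frac{1}{2358990 + \left(\frac{2281253}{961497} + - 658 \left(1 + 35721\right) \frac{1}{2939227}\right)} = \frac{1}{2358990 + \left(\frac{2281253}{961497} + \left(-658\right) 35722 \cdot \frac{1}{2939227}\right)} = \frac{1}{2358990 + \left(\frac{2281253}{961497} - \frac{23505076}{2939227}\right)} = \frac{1}{2358990 - \frac{15894939647341}{2826057942819}} = \frac{1}{\frac{6666626531590945469}{2826057942819}} = \frac{2826057942819}{6666626531590945469}$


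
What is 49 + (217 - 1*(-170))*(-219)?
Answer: -84704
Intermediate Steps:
49 + (217 - 1*(-170))*(-219) = 49 + (217 + 170)*(-219) = 49 + 387*(-219) = 49 - 84753 = -84704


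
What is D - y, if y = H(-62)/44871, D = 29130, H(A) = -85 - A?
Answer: 1307092253/44871 ≈ 29130.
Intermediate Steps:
y = -23/44871 (y = (-85 - 1*(-62))/44871 = (-85 + 62)*(1/44871) = -23*1/44871 = -23/44871 ≈ -0.00051258)
D - y = 29130 - 1*(-23/44871) = 29130 + 23/44871 = 1307092253/44871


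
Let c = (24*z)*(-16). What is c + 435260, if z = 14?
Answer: 429884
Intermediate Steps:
c = -5376 (c = (24*14)*(-16) = 336*(-16) = -5376)
c + 435260 = -5376 + 435260 = 429884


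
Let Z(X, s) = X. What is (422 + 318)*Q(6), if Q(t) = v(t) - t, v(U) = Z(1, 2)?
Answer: -3700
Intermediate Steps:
v(U) = 1
Q(t) = 1 - t
(422 + 318)*Q(6) = (422 + 318)*(1 - 1*6) = 740*(1 - 6) = 740*(-5) = -3700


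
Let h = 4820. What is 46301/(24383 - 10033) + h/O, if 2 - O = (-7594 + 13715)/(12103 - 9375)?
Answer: -5390193881/272650 ≈ -19770.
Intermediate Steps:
O = -665/2728 (O = 2 - (-7594 + 13715)/(12103 - 9375) = 2 - 6121/2728 = -665/2728 ≈ -0.24377)
46301/(24383 - 10033) + h/O = 46301/(24383 - 10033) + 4820/(-665/2728) = 46301/14350 + 4820*(-2728/665) = 46301*(1/14350) - 2629792/133 = 46301/14350 - 2629792/133 = -5390193881/272650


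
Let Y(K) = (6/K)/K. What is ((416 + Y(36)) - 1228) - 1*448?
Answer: -272159/216 ≈ -1260.0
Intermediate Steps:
Y(K) = 6/K²
((416 + Y(36)) - 1228) - 1*448 = ((416 + 6/36²) - 1228) - 1*448 = ((416 + 6*(1/1296)) - 1228) - 448 = ((416 + 1/216) - 1228) - 448 = (89857/216 - 1228) - 448 = -175391/216 - 448 = -272159/216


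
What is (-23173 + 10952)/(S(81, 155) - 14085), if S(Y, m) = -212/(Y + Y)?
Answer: 989901/1140991 ≈ 0.86758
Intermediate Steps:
S(Y, m) = -106/Y (S(Y, m) = -212*1/(2*Y) = -106/Y)
(-23173 + 10952)/(S(81, 155) - 14085) = (-23173 + 10952)/(-106/81 - 14085) = -12221/(-106*1/81 - 14085) = -12221/(-106/81 - 14085) = -12221/(-1140991/81) = -12221*(-81/1140991) = 989901/1140991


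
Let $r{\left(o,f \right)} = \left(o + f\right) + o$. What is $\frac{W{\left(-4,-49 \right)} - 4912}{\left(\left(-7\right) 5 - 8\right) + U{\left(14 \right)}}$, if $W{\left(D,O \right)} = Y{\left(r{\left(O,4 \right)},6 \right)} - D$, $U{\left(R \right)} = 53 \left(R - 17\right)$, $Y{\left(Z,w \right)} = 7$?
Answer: $\frac{4901}{202} \approx 24.262$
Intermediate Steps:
$r{\left(o,f \right)} = f + 2 o$ ($r{\left(o,f \right)} = \left(f + o\right) + o = f + 2 o$)
$U{\left(R \right)} = -901 + 53 R$ ($U{\left(R \right)} = 53 \left(-17 + R\right) = -901 + 53 R$)
$W{\left(D,O \right)} = 7 - D$
$\frac{W{\left(-4,-49 \right)} - 4912}{\left(\left(-7\right) 5 - 8\right) + U{\left(14 \right)}} = \frac{\left(7 - -4\right) - 4912}{\left(\left(-7\right) 5 - 8\right) + \left(-901 + 53 \cdot 14\right)} = \frac{\left(7 + 4\right) - 4912}{\left(-35 - 8\right) + \left(-901 + 742\right)} = \frac{11 - 4912}{-43 - 159} = - \frac{4901}{-202} = \left(-4901\right) \left(- \frac{1}{202}\right) = \frac{4901}{202}$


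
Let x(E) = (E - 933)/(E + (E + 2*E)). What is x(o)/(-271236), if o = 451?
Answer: 241/244654872 ≈ 9.8506e-7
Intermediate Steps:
x(E) = (-933 + E)/(4*E) (x(E) = (-933 + E)/(E + 3*E) = (-933 + E)/((4*E)) = (-933 + E)*(1/(4*E)) = (-933 + E)/(4*E))
x(o)/(-271236) = ((¼)*(-933 + 451)/451)/(-271236) = ((¼)*(1/451)*(-482))*(-1/271236) = -241/902*(-1/271236) = 241/244654872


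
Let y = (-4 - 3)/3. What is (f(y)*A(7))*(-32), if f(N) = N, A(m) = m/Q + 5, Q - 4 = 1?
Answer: 7168/15 ≈ 477.87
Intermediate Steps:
Q = 5 (Q = 4 + 1 = 5)
y = -7/3 (y = -7*⅓ = -7/3 ≈ -2.3333)
A(m) = 5 + m/5 (A(m) = m/5 + 5 = 5 + m/5)
(f(y)*A(7))*(-32) = -7*(5 + (⅕)*7)/3*(-32) = -7*(5 + 7/5)/3*(-32) = -7/3*32/5*(-32) = -224/15*(-32) = 7168/15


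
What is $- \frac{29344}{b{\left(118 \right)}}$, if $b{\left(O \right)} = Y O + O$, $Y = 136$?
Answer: $- \frac{14672}{8083} \approx -1.8152$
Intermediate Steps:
$b{\left(O \right)} = 137 O$ ($b{\left(O \right)} = 136 O + O = 137 O$)
$- \frac{29344}{b{\left(118 \right)}} = - \frac{29344}{137 \cdot 118} = - \frac{29344}{16166} = \left(-29344\right) \frac{1}{16166} = - \frac{14672}{8083}$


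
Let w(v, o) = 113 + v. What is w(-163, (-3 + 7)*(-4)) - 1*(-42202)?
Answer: 42152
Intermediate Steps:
w(-163, (-3 + 7)*(-4)) - 1*(-42202) = (113 - 163) - 1*(-42202) = -50 + 42202 = 42152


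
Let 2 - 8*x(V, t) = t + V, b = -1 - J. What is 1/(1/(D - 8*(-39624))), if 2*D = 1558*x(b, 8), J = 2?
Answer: 2533599/8 ≈ 3.1670e+5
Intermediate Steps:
b = -3 (b = -1 - 1*2 = -1 - 2 = -3)
x(V, t) = ¼ - V/8 - t/8 (x(V, t) = ¼ - (t + V)/8 = ¼ - (V + t)/8 = ¼ + (-V/8 - t/8) = ¼ - V/8 - t/8)
D = -2337/8 (D = (1558*(¼ - ⅛*(-3) - ⅛*8))/2 = (1558*(¼ + 3/8 - 1))/2 = (1558*(-3/8))/2 = (½)*(-2337/4) = -2337/8 ≈ -292.13)
1/(1/(D - 8*(-39624))) = 1/(1/(-2337/8 - 8*(-39624))) = 1/(1/(-2337/8 + 316992)) = 1/(1/(2533599/8)) = 1/(8/2533599) = 2533599/8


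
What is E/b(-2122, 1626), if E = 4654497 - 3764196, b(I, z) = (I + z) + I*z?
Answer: -890301/3450868 ≈ -0.25799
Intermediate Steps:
b(I, z) = I + z + I*z
E = 890301
E/b(-2122, 1626) = 890301/(-2122 + 1626 - 2122*1626) = 890301/(-2122 + 1626 - 3450372) = 890301/(-3450868) = 890301*(-1/3450868) = -890301/3450868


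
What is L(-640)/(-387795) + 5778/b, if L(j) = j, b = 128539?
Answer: 464588894/9969356301 ≈ 0.046602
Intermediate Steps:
L(-640)/(-387795) + 5778/b = -640/(-387795) + 5778/128539 = -640*(-1/387795) + 5778*(1/128539) = 128/77559 + 5778/128539 = 464588894/9969356301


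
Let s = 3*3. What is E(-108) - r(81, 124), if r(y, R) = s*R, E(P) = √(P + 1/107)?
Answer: -1116 + I*√1236385/107 ≈ -1116.0 + 10.392*I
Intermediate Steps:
s = 9
E(P) = √(1/107 + P) (E(P) = √(P + 1/107) = √(1/107 + P))
r(y, R) = 9*R
E(-108) - r(81, 124) = √(107 + 11449*(-108))/107 - 9*124 = √(107 - 1236492)/107 - 1*1116 = √(-1236385)/107 - 1116 = (I*√1236385)/107 - 1116 = I*√1236385/107 - 1116 = -1116 + I*√1236385/107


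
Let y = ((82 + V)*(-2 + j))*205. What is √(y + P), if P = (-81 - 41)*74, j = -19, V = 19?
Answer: I*√443833 ≈ 666.21*I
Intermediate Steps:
y = -434805 (y = ((82 + 19)*(-2 - 19))*205 = (101*(-21))*205 = -2121*205 = -434805)
P = -9028 (P = -122*74 = -9028)
√(y + P) = √(-434805 - 9028) = √(-443833) = I*√443833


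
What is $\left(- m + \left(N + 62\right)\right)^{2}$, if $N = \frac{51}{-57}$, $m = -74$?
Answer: $\frac{6589489}{361} \approx 18253.0$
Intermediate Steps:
$N = - \frac{17}{19}$ ($N = 51 \left(- \frac{1}{57}\right) = - \frac{17}{19} \approx -0.89474$)
$\left(- m + \left(N + 62\right)\right)^{2} = \left(\left(-1\right) \left(-74\right) + \left(- \frac{17}{19} + 62\right)\right)^{2} = \left(74 + \frac{1161}{19}\right)^{2} = \left(\frac{2567}{19}\right)^{2} = \frac{6589489}{361}$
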